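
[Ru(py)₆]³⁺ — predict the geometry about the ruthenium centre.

octahedral

Pyridine is neutral; balancing the +3 overall charge requires Ru(III).
Group 8 minus oxidation state 3 gives a d⁵ configuration.
With 6 monodentate ligands the coordination number is 6.
Six donors around a single metal centre give an octahedral coordination sphere.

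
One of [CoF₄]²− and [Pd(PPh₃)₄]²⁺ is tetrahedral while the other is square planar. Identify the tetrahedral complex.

[CoF₄]²−

For [CoF₄]²−: Summing ligand charges against the −2 overall charge gives an oxidation state of +2 for cobalt. Cobalt is a group-9 element; Co(II) is therefore d⁷. For a high-spin 3d d⁷ ion with weak-field ligands the small Δₜ gives little square-planar CFSE advantage, so four ligands adopt the sterically favoured tetrahedral geometry. → tetrahedral.
For [Pd(PPh₃)₄]²⁺: Ligand charges: triphenylphosphine is neutral. With an overall charge of +2 the palladium centre must be in the +2 oxidation state. Pd sits in group 10, so the d-electron count is 10 − 2 = 8. A 4d d⁸ ion has a large crystal-field splitting; square planar leaves the high-energy d_{x²−y²} orbital empty and maximises CFSE. → square planar.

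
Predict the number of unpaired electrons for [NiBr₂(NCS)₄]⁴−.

2

Summing ligand charges against the −4 overall charge gives an oxidation state of +2 for nickel.
Ni sits in group 10, so the d-electron count is 10 − 2 = 8.
In an octahedral field the d⁸ configuration is t₂g⁶e_g² (only one arrangement possible), giving 2 unpaired electrons.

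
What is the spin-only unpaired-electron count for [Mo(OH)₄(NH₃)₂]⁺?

1

Each hydroxide is −1; ammonia is neutral; balancing the +1 overall charge requires Mo(V).
Group 6 minus oxidation state 5 gives a d¹ configuration.
In an octahedral field the d¹ configuration is t₂g¹e_g⁰ (only one arrangement possible), giving 1 unpaired electron.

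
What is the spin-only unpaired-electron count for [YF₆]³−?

0 unpaired electrons

Each fluoride is −1; balancing the −3 overall charge requires Y(III).
Y sits in group 3, so the d-electron count is 3 − 3 = 0.
In an octahedral field the d⁰ configuration is t₂g⁰e_g⁰, giving 0 unpaired electrons.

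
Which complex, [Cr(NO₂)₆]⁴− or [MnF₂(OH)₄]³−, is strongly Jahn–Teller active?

[Cr(NO₂)₆]⁴−: Ligand charges: each nitro (N-bound nitrite) is −1. With an overall charge of −4 the chromium centre must be in the +2 oxidation state. Cr sits in group 6, so the d-electron count is 6 − 2 = 4. Nitro (N-bound nitrite) is a strong-field ligand (high in the spectrochemical series) for a first-row metal, so the complex is low-spin. The d⁴ configuration leaves the e_g set evenly filled (or empty) — no strong Jahn–Teller driving force.
[MnF₂(OH)₄]³−: Ligand charges: each fluoride is −1; each hydroxide is −1. With an overall charge of −3 the manganese centre must be in the +3 oxidation state. Manganese is a group-7 element; Mn(III) is therefore d⁴. Fluoride and hydroxide are weak-field ligands for a first-row metal, so the complex is high-spin. The t₂g³e_g¹ (high-spin) configuration has an unevenly filled e_g set; the Jahn–Teller theorem predicts a tetragonal distortion (typically axial elongation) to lift the degeneracy.

[MnF₂(OH)₄]³−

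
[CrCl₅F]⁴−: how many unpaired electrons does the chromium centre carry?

4

Ligand charges: each chloride is −1; each fluoride is −1. With an overall charge of −4 the chromium centre must be in the +2 oxidation state.
Cr sits in group 6, so the d-electron count is 6 − 2 = 4.
The spin state decides the count: Chloride and fluoride are weak-field ligands for a first-row metal, so the complex is high-spin.
An octahedral high-spin d⁴ ion is t₂g³e_g¹, giving 4 unpaired electrons.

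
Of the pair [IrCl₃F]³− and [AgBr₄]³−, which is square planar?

For [IrCl₃F]³−: Each chloride is −1; each fluoride is −1; balancing the −3 overall charge requires Ir(I). Iridium is a group-9 element; Ir(I) is therefore d⁸. A 5d d⁸ ion has a large crystal-field splitting; square planar leaves the high-energy d_{x²−y²} orbital empty and maximises CFSE. → square planar.
For [AgBr₄]³−: Summing ligand charges against the −3 overall charge gives an oxidation state of +1 for silver. Ag sits in group 11, so the d-electron count is 11 − 1 = 10. A d¹⁰ ion has no crystal-field stabilisation preference between square planar and tetrahedral, so four ligands adopt the sterically favoured tetrahedral geometry. → tetrahedral.

[IrCl₃F]³−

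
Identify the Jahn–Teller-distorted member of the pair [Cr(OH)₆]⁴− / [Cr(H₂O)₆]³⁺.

[Cr(OH)₆]⁴−

[Cr(OH)₆]⁴−: Each hydroxide is −1; balancing the −4 overall charge requires Cr(II). Cr sits in group 6, so the d-electron count is 6 − 2 = 4. Hydroxide is a weak-field ligand for a first-row metal, so the complex is high-spin. The t₂g³e_g¹ (high-spin) configuration has an unevenly filled e_g set; the Jahn–Teller theorem predicts a tetragonal distortion (typically axial elongation) to lift the degeneracy.
[Cr(H₂O)₆]³⁺: Water is neutral; balancing the +3 overall charge requires Cr(III). Cr sits in group 6, so the d-electron count is 6 − 3 = 3. The d³ configuration leaves the e_g set evenly filled (or empty) — no strong Jahn–Teller driving force.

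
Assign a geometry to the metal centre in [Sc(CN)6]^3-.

Each cyanide is −1; balancing the −3 overall charge requires Sc(III).
Scandium is a group-3 element; Sc(III) is therefore d⁰.
Coordination number: 6.
Six donors around a single metal centre give an octahedral coordination sphere.

octahedral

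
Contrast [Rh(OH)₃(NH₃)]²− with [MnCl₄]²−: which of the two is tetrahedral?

[MnCl₄]²−

For [Rh(OH)₃(NH₃)]²−: Each hydroxide is −1; ammonia is neutral; balancing the −2 overall charge requires Rh(I). Rhodium is a group-9 element; Rh(I) is therefore d⁸. A 4d d⁸ ion has a large crystal-field splitting; square planar leaves the high-energy d_{x²−y²} orbital empty and maximises CFSE. → square planar.
For [MnCl₄]²−: Each chloride is −1; balancing the −2 overall charge requires Mn(II). Group 7 minus oxidation state 2 gives a d⁵ configuration. A high-spin d⁵ ion has zero CFSE in either geometry, so four ligands adopt the sterically favoured tetrahedral geometry. → tetrahedral.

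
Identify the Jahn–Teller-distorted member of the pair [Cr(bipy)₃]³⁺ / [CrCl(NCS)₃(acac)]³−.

[CrCl(NCS)₃(acac)]³−

[Cr(bipy)₃]³⁺: Ligand charges: 2,2′-bipyridine is neutral. With an overall charge of +3 the chromium centre must be in the +3 oxidation state. Cr sits in group 6, so the d-electron count is 6 − 3 = 3. The d³ configuration leaves the e_g set evenly filled (or empty) — no strong Jahn–Teller driving force.
[CrCl(NCS)₃(acac)]³−: Ligand charges: each chloride is −1; each isothiocyanate is −1; each acetylacetonate is −1. With an overall charge of −3 the chromium centre must be in the +2 oxidation state. Cr sits in group 6, so the d-electron count is 6 − 2 = 4. Acetylacetonate, chloride, and isothiocyanate are weak-field ligands for a first-row metal, so the complex is high-spin. The t₂g³e_g¹ (high-spin) configuration has an unevenly filled e_g set; the Jahn–Teller theorem predicts a tetragonal distortion (typically axial elongation) to lift the degeneracy.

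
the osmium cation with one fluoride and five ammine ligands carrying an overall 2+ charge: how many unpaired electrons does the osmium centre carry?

1 unpaired electron

Ligand charges: each fluoride is −1; ammonia is neutral. With an overall charge of +2 the osmium centre must be in the +3 oxidation state.
Osmium is a group-8 element; Os(III) is therefore d⁵.
The spin state decides the count: a 5d ion has a large Δₒ and is invariably low-spin.
An octahedral low-spin d⁵ ion is t₂g⁵e_g⁰, giving 1 unpaired electron.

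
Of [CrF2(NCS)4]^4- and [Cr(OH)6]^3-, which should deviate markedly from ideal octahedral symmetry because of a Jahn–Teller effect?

[CrF2(NCS)4]^4-

[CrF2(NCS)4]^4-: Each fluoride is −1; each isothiocyanate is −1; balancing the −4 overall charge requires Cr(II). Cr sits in group 6, so the d-electron count is 6 − 2 = 4. Fluoride and isothiocyanate are weak-field ligands for a first-row metal, so the complex is high-spin. The t₂g³e_g¹ (high-spin) configuration has an unevenly filled e_g set; the Jahn–Teller theorem predicts a tetragonal distortion (typically axial elongation) to lift the degeneracy.
[Cr(OH)6]^3-: Summing ligand charges against the −3 overall charge gives an oxidation state of +3 for chromium. Group 6 minus oxidation state 3 gives a d³ configuration. The d³ configuration leaves the e_g set evenly filled (or empty) — no strong Jahn–Teller driving force.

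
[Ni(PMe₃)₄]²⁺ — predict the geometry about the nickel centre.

Summing ligand charges against the +2 overall charge gives an oxidation state of +2 for nickel.
Group 10 minus oxidation state 2 gives a d⁸ configuration.
Coordination number: 4.
Trimethylphosphine is a strong-field ligand (high in the spectrochemical series).
A 3d d⁸ ion with strong-field ligands gains enough CFSE to favour square planar over tetrahedral.

square planar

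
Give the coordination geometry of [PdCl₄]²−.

square planar

Summing ligand charges against the −2 overall charge gives an oxidation state of +2 for palladium.
Pd sits in group 10, so the d-electron count is 10 − 2 = 8.
Coordination number: 4.
A 4d d⁸ ion has a large crystal-field splitting; square planar leaves the high-energy d_{x²−y²} orbital empty and maximises CFSE.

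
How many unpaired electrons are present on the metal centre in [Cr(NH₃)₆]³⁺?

Ammonia is neutral; balancing the +3 overall charge requires Cr(III).
Cr sits in group 6, so the d-electron count is 6 − 3 = 3.
In an octahedral field the d³ configuration is t₂g³e_g⁰ (only one arrangement possible), giving 3 unpaired electrons.

3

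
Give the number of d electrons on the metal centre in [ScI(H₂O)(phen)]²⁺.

d0

Each iodide is −1; water is neutral; 1,10-phenanthroline is neutral; balancing the +2 overall charge requires Sc(III).
Scandium is a group-3 element; Sc(III) is therefore d⁰.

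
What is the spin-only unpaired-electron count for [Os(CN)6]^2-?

Summing ligand charges against the −2 overall charge gives an oxidation state of +4 for osmium.
Os sits in group 8, so the d-electron count is 8 − 4 = 4.
The spin state decides the count: a 5d ion has a large Δₒ and is invariably low-spin.
An octahedral low-spin d⁴ ion is t₂g⁴e_g⁰, giving 2 unpaired electrons.

2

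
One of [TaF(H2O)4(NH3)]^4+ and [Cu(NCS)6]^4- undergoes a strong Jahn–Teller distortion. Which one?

[TaF(H2O)4(NH3)]^4+: Ligand charges: each fluoride is −1; water is neutral; ammonia is neutral. With an overall charge of +4 the tantalum centre must be in the +5 oxidation state. Tantalum is a group-5 element; Ta(V) is therefore d⁰. The d⁰ configuration leaves the e_g set evenly filled (or empty) — no strong Jahn–Teller driving force.
[Cu(NCS)6]^4-: Summing ligand charges against the −4 overall charge gives an oxidation state of +2 for copper. Cu sits in group 11, so the d-electron count is 11 − 2 = 9. The t₂g⁶e_g³ configuration has an unevenly filled e_g set; the Jahn–Teller theorem predicts a tetragonal distortion (typically axial elongation) to lift the degeneracy.

[Cu(NCS)6]^4-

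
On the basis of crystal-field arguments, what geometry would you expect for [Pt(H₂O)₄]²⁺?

Water is neutral; balancing the +2 overall charge requires Pt(II).
Platinum is a group-10 element; Pt(II) is therefore d⁸.
With 4 monodentate ligands the coordination number is 4.
A 5d d⁸ ion has a large crystal-field splitting; square planar leaves the high-energy d_{x²−y²} orbital empty and maximises CFSE.

square planar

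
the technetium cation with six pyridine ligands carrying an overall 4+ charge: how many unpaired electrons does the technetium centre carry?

Summing ligand charges against the +4 overall charge gives an oxidation state of +4 for technetium.
Group 7 minus oxidation state 4 gives a d³ configuration.
In an octahedral field the d³ configuration is t₂g³e_g⁰ (only one arrangement possible), giving 3 unpaired electrons.

3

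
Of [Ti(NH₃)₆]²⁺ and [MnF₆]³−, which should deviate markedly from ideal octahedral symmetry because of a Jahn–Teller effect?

[MnF₆]³−

[Ti(NH₃)₆]²⁺: Summing ligand charges against the +2 overall charge gives an oxidation state of +2 for titanium. Ti sits in group 4, so the d-electron count is 4 − 2 = 2. The d² configuration leaves the e_g set evenly filled (or empty) — no strong Jahn–Teller driving force.
[MnF₆]³−: Each fluoride is −1; balancing the −3 overall charge requires Mn(III). Group 7 minus oxidation state 3 gives a d⁴ configuration. Fluoride is a weak-field ligand for a first-row metal, so the complex is high-spin. The t₂g³e_g¹ (high-spin) configuration has an unevenly filled e_g set; the Jahn–Teller theorem predicts a tetragonal distortion (typically axial elongation) to lift the degeneracy.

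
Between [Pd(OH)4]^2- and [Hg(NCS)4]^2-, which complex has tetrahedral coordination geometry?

For [Pd(OH)4]^2-: Each hydroxide is −1; balancing the −2 overall charge requires Pd(II). Pd sits in group 10, so the d-electron count is 10 − 2 = 8. A 4d d⁸ ion has a large crystal-field splitting; square planar leaves the high-energy d_{x²−y²} orbital empty and maximises CFSE. → square planar.
For [Hg(NCS)4]^2-: Each isothiocyanate is −1; balancing the −2 overall charge requires Hg(II). Group 12 minus oxidation state 2 gives a d¹⁰ configuration. A d¹⁰ ion has no crystal-field stabilisation preference between square planar and tetrahedral, so four ligands adopt the sterically favoured tetrahedral geometry. → tetrahedral.

[Hg(NCS)4]^2-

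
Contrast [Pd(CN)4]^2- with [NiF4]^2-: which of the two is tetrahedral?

For [Pd(CN)4]^2-: Ligand charges: each cyanide is −1. With an overall charge of −2 the palladium centre must be in the +2 oxidation state. Palladium is a group-10 element; Pd(II) is therefore d⁸. A 4d d⁸ ion has a large crystal-field splitting; square planar leaves the high-energy d_{x²−y²} orbital empty and maximises CFSE. → square planar.
For [NiF4]^2-: Summing ligand charges against the −2 overall charge gives an oxidation state of +2 for nickel. Ni sits in group 10, so the d-electron count is 10 − 2 = 8. Fluoride is a weak-field ligand. With weak-field ligands the CFSE gain from square planar is small, so a 3d d⁸ ion takes the sterically preferred tetrahedral geometry. → tetrahedral.

[NiF4]^2-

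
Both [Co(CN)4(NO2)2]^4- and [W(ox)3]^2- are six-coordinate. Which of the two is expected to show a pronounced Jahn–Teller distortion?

[Co(CN)4(NO2)2]^4-

[Co(CN)4(NO2)2]^4-: Ligand charges: each cyanide is −1; each nitro (N-bound nitrite) is −1. With an overall charge of −4 the cobalt centre must be in the +2 oxidation state. Co sits in group 9, so the d-electron count is 9 − 2 = 7. Cyanide and nitro (N-bound nitrite) are strong-field ligands (high in the spectrochemical series) for a first-row metal, so the complex is low-spin. The t₂g⁶e_g¹ (low-spin) configuration has an unevenly filled e_g set; the Jahn–Teller theorem predicts a tetragonal distortion (typically axial elongation) to lift the degeneracy.
[W(ox)3]^2-: Summing ligand charges against the −2 overall charge gives an oxidation state of +4 for tungsten. Tungsten is a group-6 element; W(IV) is therefore d². The d² configuration leaves the e_g set evenly filled (or empty) — no strong Jahn–Teller driving force.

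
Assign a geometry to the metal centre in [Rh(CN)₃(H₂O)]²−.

square planar

Summing ligand charges against the −2 overall charge gives an oxidation state of +1 for rhodium.
Rhodium is a group-9 element; Rh(I) is therefore d⁸.
Coordination number: 4.
A 4d d⁸ ion has a large crystal-field splitting; square planar leaves the high-energy d_{x²−y²} orbital empty and maximises CFSE.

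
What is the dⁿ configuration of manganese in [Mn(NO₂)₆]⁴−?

d5

Ligand charges: each nitro (N-bound nitrite) is −1. With an overall charge of −4 the manganese centre must be in the +2 oxidation state.
Group 7 minus oxidation state 2 gives a d⁵ configuration.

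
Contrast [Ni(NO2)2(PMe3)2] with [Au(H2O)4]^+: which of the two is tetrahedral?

For [Ni(NO2)2(PMe3)2]: Summing ligand charges against the 0 overall charge gives an oxidation state of +2 for nickel. Group 10 minus oxidation state 2 gives a d⁸ configuration. Nitro (N-bound nitrite) and trimethylphosphine are strong-field ligands (high in the spectrochemical series). A 3d d⁸ ion with strong-field ligands gains enough CFSE to favour square planar over tetrahedral. → square planar.
For [Au(H2O)4]^+: Ligand charges: water is neutral. With an overall charge of +1 the gold centre must be in the +1 oxidation state. Au sits in group 11, so the d-electron count is 11 − 1 = 10. A d¹⁰ ion has no crystal-field stabilisation preference between square planar and tetrahedral, so four ligands adopt the sterically favoured tetrahedral geometry. → tetrahedral.

[Au(H2O)4]^+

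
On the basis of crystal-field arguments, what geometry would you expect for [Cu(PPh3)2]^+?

linear

Ligand charges: triphenylphosphine is neutral. With an overall charge of +1 the copper centre must be in the +1 oxidation state.
Group 11 minus oxidation state 1 gives a d¹⁰ configuration.
Coordination number: 2.
A d¹⁰ ion with only two ligands adopts a linear arrangement (sp hybridisation; no CFSE preference).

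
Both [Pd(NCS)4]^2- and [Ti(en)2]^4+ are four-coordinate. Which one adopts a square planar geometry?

For [Pd(NCS)4]^2-: Summing ligand charges against the −2 overall charge gives an oxidation state of +2 for palladium. Group 10 minus oxidation state 2 gives a d⁸ configuration. A 4d d⁸ ion has a large crystal-field splitting; square planar leaves the high-energy d_{x²−y²} orbital empty and maximises CFSE. → square planar.
For [Ti(en)2]^4+: Summing ligand charges against the +4 overall charge gives an oxidation state of +4 for titanium. Titanium is a group-4 element; Ti(IV) is therefore d⁰. A d⁰ ion has no crystal-field stabilisation preference between square planar and tetrahedral, so four ligands adopt the sterically favoured tetrahedral geometry. → tetrahedral.

[Pd(NCS)4]^2-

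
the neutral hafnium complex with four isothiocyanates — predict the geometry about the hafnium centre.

Summing ligand charges against the 0 overall charge gives an oxidation state of +4 for hafnium.
Hf sits in group 4, so the d-electron count is 4 − 4 = 0.
Coordination number: 4.
A d⁰ ion has no crystal-field stabilisation preference between square planar and tetrahedral, so four ligands adopt the sterically favoured tetrahedral geometry.

tetrahedral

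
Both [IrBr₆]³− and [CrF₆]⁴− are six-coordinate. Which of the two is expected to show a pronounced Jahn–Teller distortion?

[IrBr₆]³−: Summing ligand charges against the −3 overall charge gives an oxidation state of +3 for iridium. Iridium is a group-9 element; Ir(III) is therefore d⁶. A 5d ion has a large Δₒ and is invariably low-spin. The d⁶ configuration leaves the e_g set evenly filled (or empty) — no strong Jahn–Teller driving force.
[CrF₆]⁴−: Ligand charges: each fluoride is −1. With an overall charge of −4 the chromium centre must be in the +2 oxidation state. Group 6 minus oxidation state 2 gives a d⁴ configuration. Fluoride is a weak-field ligand for a first-row metal, so the complex is high-spin. The t₂g³e_g¹ (high-spin) configuration has an unevenly filled e_g set; the Jahn–Teller theorem predicts a tetragonal distortion (typically axial elongation) to lift the degeneracy.

[CrF₆]⁴−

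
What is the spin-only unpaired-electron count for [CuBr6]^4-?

Each bromide is −1; balancing the −4 overall charge requires Cu(II).
Cu sits in group 11, so the d-electron count is 11 − 2 = 9.
In an octahedral field the d⁹ configuration is t₂g⁶e_g³ (only one arrangement possible), giving 1 unpaired electron.

1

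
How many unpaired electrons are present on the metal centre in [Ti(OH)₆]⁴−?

2

Summing ligand charges against the −4 overall charge gives an oxidation state of +2 for titanium.
Ti sits in group 4, so the d-electron count is 4 − 2 = 2.
In an octahedral field the d² configuration is t₂g²e_g⁰ (only one arrangement possible), giving 2 unpaired electrons.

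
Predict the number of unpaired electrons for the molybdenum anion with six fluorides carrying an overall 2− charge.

Each fluoride is −1; balancing the −2 overall charge requires Mo(IV).
Molybdenum is a group-6 element; Mo(IV) is therefore d².
In an octahedral field the d² configuration is t₂g²e_g⁰ (only one arrangement possible), giving 2 unpaired electrons.

2 unpaired electrons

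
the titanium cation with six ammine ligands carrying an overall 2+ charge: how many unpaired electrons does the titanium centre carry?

Summing ligand charges against the +2 overall charge gives an oxidation state of +2 for titanium.
Titanium is a group-4 element; Ti(II) is therefore d².
In an octahedral field the d² configuration is t₂g²e_g⁰ (only one arrangement possible), giving 2 unpaired electrons.

2 unpaired electrons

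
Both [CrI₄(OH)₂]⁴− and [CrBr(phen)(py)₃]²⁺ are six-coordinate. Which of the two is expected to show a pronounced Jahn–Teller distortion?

[CrI₄(OH)₂]⁴−

[CrI₄(OH)₂]⁴−: Each iodide is −1; each hydroxide is −1; balancing the −4 overall charge requires Cr(II). Chromium is a group-6 element; Cr(II) is therefore d⁴. Hydroxide and iodide are weak-field ligands for a first-row metal, so the complex is high-spin. The t₂g³e_g¹ (high-spin) configuration has an unevenly filled e_g set; the Jahn–Teller theorem predicts a tetragonal distortion (typically axial elongation) to lift the degeneracy.
[CrBr(phen)(py)₃]²⁺: Each bromide is −1; 1,10-phenanthroline is neutral; pyridine is neutral; balancing the +2 overall charge requires Cr(III). Group 6 minus oxidation state 3 gives a d³ configuration. The d³ configuration leaves the e_g set evenly filled (or empty) — no strong Jahn–Teller driving force.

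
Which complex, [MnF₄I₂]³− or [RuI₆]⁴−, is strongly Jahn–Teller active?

[MnF₄I₂]³−: Ligand charges: each fluoride is −1; each iodide is −1. With an overall charge of −3 the manganese centre must be in the +3 oxidation state. Group 7 minus oxidation state 3 gives a d⁴ configuration. Fluoride and iodide are weak-field ligands for a first-row metal, so the complex is high-spin. The t₂g³e_g¹ (high-spin) configuration has an unevenly filled e_g set; the Jahn–Teller theorem predicts a tetragonal distortion (typically axial elongation) to lift the degeneracy.
[RuI₆]⁴−: Each iodide is −1; balancing the −4 overall charge requires Ru(II). Ru sits in group 8, so the d-electron count is 8 − 2 = 6. A 4d ion has a large Δₒ and is invariably low-spin. The d⁶ configuration leaves the e_g set evenly filled (or empty) — no strong Jahn–Teller driving force.

[MnF₄I₂]³−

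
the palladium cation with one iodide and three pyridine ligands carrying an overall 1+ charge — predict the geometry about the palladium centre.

Ligand charges: each iodide is −1; pyridine is neutral. With an overall charge of +1 the palladium centre must be in the +2 oxidation state.
Group 10 minus oxidation state 2 gives a d⁸ configuration.
With 4 monodentate ligands the coordination number is 4.
A 4d d⁸ ion has a large crystal-field splitting; square planar leaves the high-energy d_{x²−y²} orbital empty and maximises CFSE.

square planar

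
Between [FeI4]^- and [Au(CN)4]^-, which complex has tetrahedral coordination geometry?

For [FeI4]^-: Ligand charges: each iodide is −1. With an overall charge of −1 the iron centre must be in the +3 oxidation state. Group 8 minus oxidation state 3 gives a d⁵ configuration. A high-spin d⁵ ion has zero CFSE in either geometry, so four ligands adopt the sterically favoured tetrahedral geometry. → tetrahedral.
For [Au(CN)4]^-: Summing ligand charges against the −1 overall charge gives an oxidation state of +3 for gold. Gold is a group-11 element; Au(III) is therefore d⁸. A 5d d⁸ ion has a large crystal-field splitting; square planar leaves the high-energy d_{x²−y²} orbital empty and maximises CFSE. → square planar.

[FeI4]^-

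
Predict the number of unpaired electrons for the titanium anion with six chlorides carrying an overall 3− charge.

1 unpaired electron

Summing ligand charges against the −3 overall charge gives an oxidation state of +3 for titanium.
Group 4 minus oxidation state 3 gives a d¹ configuration.
In an octahedral field the d¹ configuration is t₂g¹e_g⁰ (only one arrangement possible), giving 1 unpaired electron.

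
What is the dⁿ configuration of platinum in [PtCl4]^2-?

Ligand charges: each chloride is −1. With an overall charge of −2 the platinum centre must be in the +2 oxidation state.
Pt sits in group 10, so the d-electron count is 10 − 2 = 8.

d⁸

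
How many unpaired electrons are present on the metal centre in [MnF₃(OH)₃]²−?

3

Ligand charges: each fluoride is −1; each hydroxide is −1. With an overall charge of −2 the manganese centre must be in the +4 oxidation state.
Mn sits in group 7, so the d-electron count is 7 − 4 = 3.
In an octahedral field the d³ configuration is t₂g³e_g⁰ (only one arrangement possible), giving 3 unpaired electrons.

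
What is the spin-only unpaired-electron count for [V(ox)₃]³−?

2 unpaired electrons

Summing ligand charges against the −3 overall charge gives an oxidation state of +3 for vanadium.
Group 5 minus oxidation state 3 gives a d² configuration.
Counting donor atoms: 3×oxalate (bidentate) → 6 donors. Coordination number = 6.
In an octahedral field the d² configuration is t₂g²e_g⁰ (only one arrangement possible), giving 2 unpaired electrons.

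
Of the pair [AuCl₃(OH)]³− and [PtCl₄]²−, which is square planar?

[PtCl₄]²−

For [AuCl₃(OH)]³−: Each chloride is −1; each hydroxide is −1; balancing the −3 overall charge requires Au(I). Group 11 minus oxidation state 1 gives a d¹⁰ configuration. A d¹⁰ ion has no crystal-field stabilisation preference between square planar and tetrahedral, so four ligands adopt the sterically favoured tetrahedral geometry. → tetrahedral.
For [PtCl₄]²−: Summing ligand charges against the −2 overall charge gives an oxidation state of +2 for platinum. Platinum is a group-10 element; Pt(II) is therefore d⁸. A 5d d⁸ ion has a large crystal-field splitting; square planar leaves the high-energy d_{x²−y²} orbital empty and maximises CFSE. → square planar.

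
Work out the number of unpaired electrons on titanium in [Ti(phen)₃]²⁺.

Summing ligand charges against the +2 overall charge gives an oxidation state of +2 for titanium.
Titanium is a group-4 element; Ti(II) is therefore d².
Counting donor atoms: 3×1,10-phenanthroline (bidentate) → 6 donors. Coordination number = 6.
In an octahedral field the d² configuration is t₂g²e_g⁰ (only one arrangement possible), giving 2 unpaired electrons.

2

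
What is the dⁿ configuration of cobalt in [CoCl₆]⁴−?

Ligand charges: each chloride is −1. With an overall charge of −4 the cobalt centre must be in the +2 oxidation state.
Cobalt is a group-9 element; Co(II) is therefore d⁷.

d⁷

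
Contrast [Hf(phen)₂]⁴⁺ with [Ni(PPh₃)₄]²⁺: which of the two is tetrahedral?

[Hf(phen)₂]⁴⁺

For [Hf(phen)₂]⁴⁺: 1,10-phenanthroline is neutral; balancing the +4 overall charge requires Hf(IV). Group 4 minus oxidation state 4 gives a d⁰ configuration. A d⁰ ion has no crystal-field stabilisation preference between square planar and tetrahedral, so four ligands adopt the sterically favoured tetrahedral geometry. → tetrahedral.
For [Ni(PPh₃)₄]²⁺: Summing ligand charges against the +2 overall charge gives an oxidation state of +2 for nickel. Group 10 minus oxidation state 2 gives a d⁸ configuration. Triphenylphosphine is a strong-field ligand (high in the spectrochemical series). A 3d d⁸ ion with strong-field ligands gains enough CFSE to favour square planar over tetrahedral. → square planar.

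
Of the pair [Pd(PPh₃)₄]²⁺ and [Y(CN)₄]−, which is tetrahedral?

For [Pd(PPh₃)₄]²⁺: Summing ligand charges against the +2 overall charge gives an oxidation state of +2 for palladium. Palladium is a group-10 element; Pd(II) is therefore d⁸. A 4d d⁸ ion has a large crystal-field splitting; square planar leaves the high-energy d_{x²−y²} orbital empty and maximises CFSE. → square planar.
For [Y(CN)₄]−: Each cyanide is −1; balancing the −1 overall charge requires Y(III). Group 3 minus oxidation state 3 gives a d⁰ configuration. A d⁰ ion has no crystal-field stabilisation preference between square planar and tetrahedral, so four ligands adopt the sterically favoured tetrahedral geometry. → tetrahedral.

[Y(CN)₄]−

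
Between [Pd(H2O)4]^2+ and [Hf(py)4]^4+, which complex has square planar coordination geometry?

[Pd(H2O)4]^2+

For [Pd(H2O)4]^2+: Water is neutral; balancing the +2 overall charge requires Pd(II). Pd sits in group 10, so the d-electron count is 10 − 2 = 8. A 4d d⁸ ion has a large crystal-field splitting; square planar leaves the high-energy d_{x²−y²} orbital empty and maximises CFSE. → square planar.
For [Hf(py)4]^4+: Ligand charges: pyridine is neutral. With an overall charge of +4 the hafnium centre must be in the +4 oxidation state. Hafnium is a group-4 element; Hf(IV) is therefore d⁰. A d⁰ ion has no crystal-field stabilisation preference between square planar and tetrahedral, so four ligands adopt the sterically favoured tetrahedral geometry. → tetrahedral.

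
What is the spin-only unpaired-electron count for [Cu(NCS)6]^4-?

Summing ligand charges against the −4 overall charge gives an oxidation state of +2 for copper.
Copper is a group-11 element; Cu(II) is therefore d⁹.
In an octahedral field the d⁹ configuration is t₂g⁶e_g³ (only one arrangement possible), giving 1 unpaired electron.

1 unpaired electron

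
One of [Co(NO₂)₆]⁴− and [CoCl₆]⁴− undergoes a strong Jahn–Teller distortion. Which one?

[Co(NO₂)₆]⁴−: Each nitro (N-bound nitrite) is −1; balancing the −4 overall charge requires Co(II). Group 9 minus oxidation state 2 gives a d⁷ configuration. Nitro (N-bound nitrite) is a strong-field ligand (high in the spectrochemical series) for a first-row metal, so the complex is low-spin. The t₂g⁶e_g¹ (low-spin) configuration has an unevenly filled e_g set; the Jahn–Teller theorem predicts a tetragonal distortion (typically axial elongation) to lift the degeneracy.
[CoCl₆]⁴−: Each chloride is −1; balancing the −4 overall charge requires Co(II). Co sits in group 9, so the d-electron count is 9 − 2 = 7. Chloride is a weak-field ligand for a first-row metal, so the complex is high-spin. The d⁷ configuration leaves the e_g set evenly filled (or empty) — no strong Jahn–Teller driving force.

[Co(NO₂)₆]⁴−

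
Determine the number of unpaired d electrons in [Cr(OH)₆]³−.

3

Ligand charges: each hydroxide is −1. With an overall charge of −3 the chromium centre must be in the +3 oxidation state.
Chromium is a group-6 element; Cr(III) is therefore d³.
In an octahedral field the d³ configuration is t₂g³e_g⁰ (only one arrangement possible), giving 3 unpaired electrons.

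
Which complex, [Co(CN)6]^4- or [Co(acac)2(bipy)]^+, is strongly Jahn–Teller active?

[Co(CN)6]^4-: Summing ligand charges against the −4 overall charge gives an oxidation state of +2 for cobalt. Co sits in group 9, so the d-electron count is 9 − 2 = 7. Cyanide is a strong-field ligand (high in the spectrochemical series) for a first-row metal, so the complex is low-spin. The t₂g⁶e_g¹ (low-spin) configuration has an unevenly filled e_g set; the Jahn–Teller theorem predicts a tetragonal distortion (typically axial elongation) to lift the degeneracy.
[Co(acac)2(bipy)]^+: Ligand charges: each acetylacetonate is −1; 2,2′-bipyridine is neutral. With an overall charge of +1 the cobalt centre must be in the +3 oxidation state. Group 9 minus oxidation state 3 gives a d⁶ configuration. Co(III) has an exceptionally large octahedral splitting and is low-spin with essentially every ligand except fluoride. The d⁶ configuration leaves the e_g set evenly filled (or empty) — no strong Jahn–Teller driving force.

[Co(CN)6]^4-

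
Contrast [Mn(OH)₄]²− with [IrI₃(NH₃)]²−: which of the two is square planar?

For [Mn(OH)₄]²−: Summing ligand charges against the −2 overall charge gives an oxidation state of +2 for manganese. Manganese is a group-7 element; Mn(II) is therefore d⁵. A high-spin d⁵ ion has zero CFSE in either geometry, so four ligands adopt the sterically favoured tetrahedral geometry. → tetrahedral.
For [IrI₃(NH₃)]²−: Ligand charges: each iodide is −1; ammonia is neutral. With an overall charge of −2 the iridium centre must be in the +1 oxidation state. Group 9 minus oxidation state 1 gives a d⁸ configuration. A 5d d⁸ ion has a large crystal-field splitting; square planar leaves the high-energy d_{x²−y²} orbital empty and maximises CFSE. → square planar.

[IrI₃(NH₃)]²−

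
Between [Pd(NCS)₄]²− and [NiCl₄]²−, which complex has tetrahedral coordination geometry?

[NiCl₄]²−

For [Pd(NCS)₄]²−: Ligand charges: each isothiocyanate is −1. With an overall charge of −2 the palladium centre must be in the +2 oxidation state. Pd sits in group 10, so the d-electron count is 10 − 2 = 8. A 4d d⁸ ion has a large crystal-field splitting; square planar leaves the high-energy d_{x²−y²} orbital empty and maximises CFSE. → square planar.
For [NiCl₄]²−: Ligand charges: each chloride is −1. With an overall charge of −2 the nickel centre must be in the +2 oxidation state. Group 10 minus oxidation state 2 gives a d⁸ configuration. Chloride is a weak-field ligand. With weak-field ligands the CFSE gain from square planar is small, so a 3d d⁸ ion takes the sterically preferred tetrahedral geometry. → tetrahedral.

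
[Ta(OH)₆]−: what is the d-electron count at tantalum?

d⁰

Each hydroxide is −1; balancing the −1 overall charge requires Ta(V).
Tantalum is a group-5 element; Ta(V) is therefore d⁰.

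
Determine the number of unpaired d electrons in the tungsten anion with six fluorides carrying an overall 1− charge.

Each fluoride is −1; balancing the −1 overall charge requires W(V).
Tungsten is a group-6 element; W(V) is therefore d¹.
In an octahedral field the d¹ configuration is t₂g¹e_g⁰ (only one arrangement possible), giving 1 unpaired electron.

1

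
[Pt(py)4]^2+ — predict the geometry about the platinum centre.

square planar

Ligand charges: pyridine is neutral. With an overall charge of +2 the platinum centre must be in the +2 oxidation state.
Pt sits in group 10, so the d-electron count is 10 − 2 = 8.
With 4 monodentate ligands the coordination number is 4.
A 5d d⁸ ion has a large crystal-field splitting; square planar leaves the high-energy d_{x²−y²} orbital empty and maximises CFSE.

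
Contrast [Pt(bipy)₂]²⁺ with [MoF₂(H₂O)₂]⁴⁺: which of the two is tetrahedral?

[MoF₂(H₂O)₂]⁴⁺

For [Pt(bipy)₂]²⁺: 2,2′-bipyridine is neutral; balancing the +2 overall charge requires Pt(II). Group 10 minus oxidation state 2 gives a d⁸ configuration. A 5d d⁸ ion has a large crystal-field splitting; square planar leaves the high-energy d_{x²−y²} orbital empty and maximises CFSE. → square planar.
For [MoF₂(H₂O)₂]⁴⁺: Ligand charges: each fluoride is −1; water is neutral. With an overall charge of +4 the molybdenum centre must be in the +6 oxidation state. Mo sits in group 6, so the d-electron count is 6 − 6 = 0. A d⁰ ion has no crystal-field stabilisation preference between square planar and tetrahedral, so four ligands adopt the sterically favoured tetrahedral geometry. → tetrahedral.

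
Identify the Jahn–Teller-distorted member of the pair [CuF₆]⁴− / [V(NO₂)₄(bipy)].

[CuF₆]⁴−

[CuF₆]⁴−: Ligand charges: each fluoride is −1. With an overall charge of −4 the copper centre must be in the +2 oxidation state. Cu sits in group 11, so the d-electron count is 11 − 2 = 9. The t₂g⁶e_g³ configuration has an unevenly filled e_g set; the Jahn–Teller theorem predicts a tetragonal distortion (typically axial elongation) to lift the degeneracy.
[V(NO₂)₄(bipy)]: Each nitro (N-bound nitrite) is −1; 2,2′-bipyridine is neutral; balancing the 0 overall charge requires V(IV). Vanadium is a group-5 element; V(IV) is therefore d¹. The d¹ configuration leaves the e_g set evenly filled (or empty) — no strong Jahn–Teller driving force.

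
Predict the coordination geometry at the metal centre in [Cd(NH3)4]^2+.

Ligand charges: ammonia is neutral. With an overall charge of +2 the cadmium centre must be in the +2 oxidation state.
Cd sits in group 12, so the d-electron count is 12 − 2 = 10.
Coordination number: 4.
A d¹⁰ ion has no crystal-field stabilisation preference between square planar and tetrahedral, so four ligands adopt the sterically favoured tetrahedral geometry.

tetrahedral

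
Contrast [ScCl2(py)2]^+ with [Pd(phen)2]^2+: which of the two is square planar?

For [ScCl2(py)2]^+: Summing ligand charges against the +1 overall charge gives an oxidation state of +3 for scandium. Sc sits in group 3, so the d-electron count is 3 − 3 = 0. A d⁰ ion has no crystal-field stabilisation preference between square planar and tetrahedral, so four ligands adopt the sterically favoured tetrahedral geometry. → tetrahedral.
For [Pd(phen)2]^2+: 1,10-phenanthroline is neutral; balancing the +2 overall charge requires Pd(II). Group 10 minus oxidation state 2 gives a d⁸ configuration. A 4d d⁸ ion has a large crystal-field splitting; square planar leaves the high-energy d_{x²−y²} orbital empty and maximises CFSE. → square planar.

[Pd(phen)2]^2+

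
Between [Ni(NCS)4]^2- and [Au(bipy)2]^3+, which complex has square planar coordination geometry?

[Au(bipy)2]^3+

For [Ni(NCS)4]^2-: Each isothiocyanate is −1; balancing the −2 overall charge requires Ni(II). Group 10 minus oxidation state 2 gives a d⁸ configuration. Isothiocyanate is a weak-field ligand. With weak-field ligands the CFSE gain from square planar is small, so a 3d d⁸ ion takes the sterically preferred tetrahedral geometry. → tetrahedral.
For [Au(bipy)2]^3+: Summing ligand charges against the +3 overall charge gives an oxidation state of +3 for gold. Au sits in group 11, so the d-electron count is 11 − 3 = 8. A 5d d⁸ ion has a large crystal-field splitting; square planar leaves the high-energy d_{x²−y²} orbital empty and maximises CFSE. → square planar.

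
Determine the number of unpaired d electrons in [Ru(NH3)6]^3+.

1

Ligand charges: ammonia is neutral. With an overall charge of +3 the ruthenium centre must be in the +3 oxidation state.
Group 8 minus oxidation state 3 gives a d⁵ configuration.
The spin state decides the count: a 4d ion has a large Δₒ and is invariably low-spin.
An octahedral low-spin d⁵ ion is t₂g⁵e_g⁰, giving 1 unpaired electron.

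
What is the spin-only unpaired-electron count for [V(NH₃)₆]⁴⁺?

1 unpaired electron

Ammonia is neutral; balancing the +4 overall charge requires V(IV).
V sits in group 5, so the d-electron count is 5 − 4 = 1.
In an octahedral field the d¹ configuration is t₂g¹e_g⁰ (only one arrangement possible), giving 1 unpaired electron.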